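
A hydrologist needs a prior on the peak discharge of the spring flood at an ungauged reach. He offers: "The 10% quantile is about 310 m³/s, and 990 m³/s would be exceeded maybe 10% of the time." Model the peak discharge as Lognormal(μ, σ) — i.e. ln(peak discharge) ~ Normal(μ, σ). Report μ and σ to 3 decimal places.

μ ≈ 6.317, σ ≈ 0.453

If T ~ Lognormal(μ,σ) then ln T ~ Normal(μ,σ), so the p-quantile of ln T is μ + z_p·σ.
ln(310) = 5.737 and ln(990) = 6.898; z_{0.1} = -1.282, z_{0.9} = 1.282.
σ = (6.898 − 5.737)/(1.282 − (-1.282)) = 0.453.
μ = 5.737 − (-1.282)·0.453 = 6.317.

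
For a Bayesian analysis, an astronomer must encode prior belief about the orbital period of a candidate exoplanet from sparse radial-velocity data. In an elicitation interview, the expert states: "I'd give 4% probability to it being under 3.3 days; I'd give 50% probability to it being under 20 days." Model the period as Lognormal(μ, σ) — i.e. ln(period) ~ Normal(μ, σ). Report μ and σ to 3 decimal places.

If T ~ Lognormal(μ,σ) then ln T ~ Normal(μ,σ), so the p-quantile of ln T is μ + z_p·σ.
ln(3.3) = 1.194 and ln(20) = 2.996; z_{0.04} = -1.751, z_{0.5} = 0.
σ = (2.996 − 1.194)/(0 − (-1.751)) = 1.029.
μ = 1.194 − (-1.751)·1.029 = 2.996.

μ ≈ 2.996, σ ≈ 1.029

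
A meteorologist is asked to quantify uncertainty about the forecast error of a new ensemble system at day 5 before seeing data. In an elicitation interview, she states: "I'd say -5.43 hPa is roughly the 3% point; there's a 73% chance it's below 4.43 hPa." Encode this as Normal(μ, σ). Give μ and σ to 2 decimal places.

μ = 2.01, σ = 3.95

For Normal(μ,σ), the p-quantile is μ + z_p·σ. Here z_{0.03} = -1.881, z_{0.73} = 0.6128.
So -5.43 = μ − 1.881σ and 4.43 = μ + 0.6128σ.
Subtracting: σ = (4.43 − -5.43)/(0.6128 − (-1.881)) = 3.95.
Then μ = -5.43 − (-1.881)·3.95 = 2.01.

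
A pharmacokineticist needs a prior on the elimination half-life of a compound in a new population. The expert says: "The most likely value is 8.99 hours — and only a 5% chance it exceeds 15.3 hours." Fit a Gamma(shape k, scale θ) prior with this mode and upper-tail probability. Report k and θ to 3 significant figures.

Gamma(k,θ) with k>1 has mode (k−1)θ, so θ = 8.99/(k−1).
Need P(X < 15.3) = 0.95 with θ tied to k this way. Start at k = 2, θ = 8.99: P(X<15.3) ≈ 0.507.
Too low — raise k to concentrate. Iterating converges to k ≈ 10.9.
Then θ = 8.99/(10.9−1) ≈ 0.91.

k ≈ 10.9, θ ≈ 0.91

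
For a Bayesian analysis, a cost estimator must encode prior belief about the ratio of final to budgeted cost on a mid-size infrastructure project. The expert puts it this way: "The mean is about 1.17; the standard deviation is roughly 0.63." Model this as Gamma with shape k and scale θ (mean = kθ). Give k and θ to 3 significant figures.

For Gamma(k, scale θ): mean = kθ, variance = kθ², so CV = 1/√k.
CV = SD/mean = 0.63/1.17 = 0.5385, hence k = 1/CV² = 3.45.
Then θ = mean/k = 1.17/3.45 = 0.339.

k ≈ 3.45, θ ≈ 0.339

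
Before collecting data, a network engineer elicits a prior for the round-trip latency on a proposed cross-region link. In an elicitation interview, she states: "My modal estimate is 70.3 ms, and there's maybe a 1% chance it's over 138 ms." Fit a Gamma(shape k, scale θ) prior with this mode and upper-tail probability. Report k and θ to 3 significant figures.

Gamma(k,θ) with k>1 has mode (k−1)θ, so θ = 70.3/(k−1).
Need P(X < 138) = 0.99 with θ tied to k this way. Start at k = 2, θ = 70.3: P(X<138) ≈ 0.584.
Too low — raise k to concentrate. Iterating converges to k ≈ 11.8.
Then θ = 70.3/(11.8−1) ≈ 6.49.

k ≈ 11.8, θ ≈ 6.49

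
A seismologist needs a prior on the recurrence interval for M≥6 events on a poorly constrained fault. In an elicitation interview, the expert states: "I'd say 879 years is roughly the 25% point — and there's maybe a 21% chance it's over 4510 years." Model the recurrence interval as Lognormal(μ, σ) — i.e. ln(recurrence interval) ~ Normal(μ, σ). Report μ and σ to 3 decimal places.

μ ≈ 7.524, σ ≈ 1.104

If T ~ Lognormal(μ,σ) then ln T ~ Normal(μ,σ), so the p-quantile of ln T is μ + z_p·σ.
ln(879) = 6.779 and ln(4510) = 8.414; z_{0.25} = -0.6745, z_{0.79} = 0.8064.
σ = (8.414 − 6.779)/(0.8064 − (-0.6745)) = 1.104.
μ = 6.779 − (-0.6745)·1.104 = 7.524.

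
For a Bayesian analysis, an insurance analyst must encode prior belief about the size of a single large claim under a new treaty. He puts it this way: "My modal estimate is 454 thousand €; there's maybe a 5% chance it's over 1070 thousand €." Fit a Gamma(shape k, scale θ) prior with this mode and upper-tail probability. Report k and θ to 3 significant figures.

Gamma(k,θ) with k>1 has mode (k−1)θ, so θ = 454/(k−1).
Need P(X < 1070) = 0.95 with θ tied to k this way. Start at k = 2, θ = 454: P(X<1070) ≈ 0.682.
Too low — raise k to concentrate. Iterating converges to k ≈ 4.72.
Then θ = 454/(4.72−1) ≈ 122.

k ≈ 4.72, θ ≈ 122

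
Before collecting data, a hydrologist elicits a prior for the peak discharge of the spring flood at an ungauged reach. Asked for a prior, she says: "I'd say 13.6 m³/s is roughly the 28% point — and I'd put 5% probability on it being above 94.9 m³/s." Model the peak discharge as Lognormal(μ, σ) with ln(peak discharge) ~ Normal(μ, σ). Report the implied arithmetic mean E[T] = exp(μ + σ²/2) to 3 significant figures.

E[T] ≈ 33.1 m³/s

If T ~ Lognormal(μ,σ) then ln T ~ Normal(μ,σ), so the p-quantile of ln T is μ + z_p·σ.
ln(13.6) = 2.61 and ln(94.9) = 4.553; z_{0.28} = -0.5828, z_{0.95} = 1.645.
σ = (4.553 − 2.61)/(1.645 − (-0.5828)) = 0.872.
μ = 2.61 − (-0.5828)·0.872 = 3.118.
E[T] = exp(μ + σ²/2) = exp(3.118 + 0.3803) = 33.1 m³/s.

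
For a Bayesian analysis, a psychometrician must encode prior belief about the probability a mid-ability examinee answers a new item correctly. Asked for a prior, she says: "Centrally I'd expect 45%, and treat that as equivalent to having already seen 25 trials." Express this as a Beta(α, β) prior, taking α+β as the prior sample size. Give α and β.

Under the effective-sample-size interpretation, Beta(α, β) has prior mean α/(α+β) and prior sample size α+β.
So α+β = 25 and α/(α+β) = 0.45, giving α = 0.45·25 = 11.25 and β = 25 − 11.25 = 13.75.

α = 11.25, β = 13.75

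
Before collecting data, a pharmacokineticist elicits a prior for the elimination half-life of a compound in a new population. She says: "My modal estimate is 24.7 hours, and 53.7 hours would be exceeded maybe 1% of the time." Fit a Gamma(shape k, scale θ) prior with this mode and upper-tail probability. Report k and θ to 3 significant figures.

Gamma(k,θ) with k>1 has mode (k−1)θ, so θ = 24.7/(k−1).
Need P(X < 53.7) = 0.99 with θ tied to k this way. Start at k = 2, θ = 24.7: P(X<53.7) ≈ 0.639.
Too low — raise k to concentrate. Iterating converges to k ≈ 9.01.
Then θ = 24.7/(9.01−1) ≈ 3.08.

k ≈ 9.01, θ ≈ 3.08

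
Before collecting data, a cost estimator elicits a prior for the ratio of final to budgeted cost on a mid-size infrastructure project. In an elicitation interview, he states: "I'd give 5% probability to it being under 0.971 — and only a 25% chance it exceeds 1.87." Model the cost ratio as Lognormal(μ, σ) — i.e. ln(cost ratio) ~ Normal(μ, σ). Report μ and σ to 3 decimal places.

μ ≈ 0.435, σ ≈ 0.283

If T ~ Lognormal(μ,σ) then ln T ~ Normal(μ,σ), so the p-quantile of ln T is μ + z_p·σ.
ln(0.971) = -0.02943 and ln(1.87) = 0.6259; z_{0.05} = -1.645, z_{0.75} = 0.6745.
σ = (0.6259 − -0.02943)/(0.6745 − (-1.645)) = 0.283.
μ = -0.02943 − (-1.645)·0.283 = 0.435.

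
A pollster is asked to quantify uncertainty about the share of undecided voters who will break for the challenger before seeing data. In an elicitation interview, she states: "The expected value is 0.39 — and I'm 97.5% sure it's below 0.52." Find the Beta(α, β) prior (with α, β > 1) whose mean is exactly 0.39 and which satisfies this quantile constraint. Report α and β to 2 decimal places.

α ≈ 21.78, β ≈ 34.06

With mean 0.39 fixed, write α = 0.39s, β = 0.61s where s = α+β.
Need P(θ < 0.52) = 0.975 under Beta(0.39s, 0.61s). Normal approximation: (q−m)/√(m(1−m)/s) ≈ z_{0.975} = 1.96, so s ≈ 0.39·0.61·(1.96)²/(0.52−0.39)² = 54.1.
At s = 54.1: P(θ<0.52) ≈ 0.973. Adjusting to match 0.975 gives s ≈ 55.84.
So α = 0.39·55.84 ≈ 21.78, β = 0.61·55.84 ≈ 34.06.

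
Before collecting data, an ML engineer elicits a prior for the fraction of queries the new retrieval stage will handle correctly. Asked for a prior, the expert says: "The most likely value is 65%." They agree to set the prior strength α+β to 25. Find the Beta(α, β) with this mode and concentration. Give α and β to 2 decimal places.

For α,β > 1 the Beta mode is (α−1)/(α+β−2). With α+β = 25, the mode is (α−1)/23.
Set (α−1)/23 = 0.65 → α = 1 + 0.65·23 = 15.95.
β = 25 − α = 9.05.

α = 15.95, β = 9.05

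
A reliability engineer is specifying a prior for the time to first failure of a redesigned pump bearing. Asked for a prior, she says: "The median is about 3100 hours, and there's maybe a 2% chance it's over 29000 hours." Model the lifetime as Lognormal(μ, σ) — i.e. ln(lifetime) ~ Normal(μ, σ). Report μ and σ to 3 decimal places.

μ ≈ 8.039, σ ≈ 1.089

If T ~ Lognormal(μ,σ) then ln T ~ Normal(μ,σ), so the p-quantile of ln T is μ + z_p·σ.
ln(3100) = 8.039 and ln(29000) = 10.28; z_{0.5} = 0, z_{0.98} = 2.054.
σ = (10.28 − 8.039)/(2.054 − (0)) = 1.089.
μ = 8.039 − (0)·1.089 = 8.039.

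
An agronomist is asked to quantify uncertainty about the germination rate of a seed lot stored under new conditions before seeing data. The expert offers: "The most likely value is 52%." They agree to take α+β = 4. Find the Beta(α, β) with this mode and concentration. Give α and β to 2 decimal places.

For α,β > 1 the Beta mode is (α−1)/(α+β−2). With α+β = 4, the mode is (α−1)/2.
Set (α−1)/2 = 0.52 → α = 1 + 0.52·2 = 2.04.
β = 4 − α = 1.96.

α = 2.04, β = 1.96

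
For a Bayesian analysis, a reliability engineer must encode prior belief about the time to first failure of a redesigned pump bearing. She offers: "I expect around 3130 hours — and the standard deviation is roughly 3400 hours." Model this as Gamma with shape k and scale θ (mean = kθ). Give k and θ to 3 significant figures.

For Gamma(k, scale θ): mean = kθ, variance = kθ², so CV = 1/√k.
CV = SD/mean = 3400/3130 = 1.086, hence k = 1/CV² = 0.847.
Then θ = mean/k = 3130/0.847 = 3690.

k ≈ 0.847, θ ≈ 3690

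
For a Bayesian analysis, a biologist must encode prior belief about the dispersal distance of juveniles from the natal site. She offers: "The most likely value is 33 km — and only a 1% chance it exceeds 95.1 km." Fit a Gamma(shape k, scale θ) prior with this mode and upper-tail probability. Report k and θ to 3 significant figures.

k ≈ 5.06, θ ≈ 8.13

Gamma(k,θ) with k>1 has mode (k−1)θ, so θ = 33/(k−1).
Need P(X < 95.1) = 0.99 with θ tied to k this way. Start at k = 2, θ = 33: P(X<95.1) ≈ 0.782.
Too low — raise k to concentrate. Iterating converges to k ≈ 5.06.
Then θ = 33/(5.06−1) ≈ 8.13.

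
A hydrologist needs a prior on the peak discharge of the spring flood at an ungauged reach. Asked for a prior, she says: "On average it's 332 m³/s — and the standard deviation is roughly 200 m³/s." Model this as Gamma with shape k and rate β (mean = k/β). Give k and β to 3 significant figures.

For Gamma(k, rate β): mean = k/β, variance = k/β², so CV = 1/√k.
CV = SD/mean = 200/332 = 0.6024, hence k = 1/CV² = 2.76.
Then β = k/mean = 2.76/332 = 0.0083.

k ≈ 2.76, β ≈ 0.0083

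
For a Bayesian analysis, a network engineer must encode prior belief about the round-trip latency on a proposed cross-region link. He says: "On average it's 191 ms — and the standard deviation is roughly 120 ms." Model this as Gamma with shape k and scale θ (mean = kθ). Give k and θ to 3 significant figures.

For Gamma(k, scale θ): mean = kθ, variance = kθ², so CV = 1/√k.
CV = SD/mean = 120/191 = 0.6283, hence k = 1/CV² = 2.53.
Then θ = mean/k = 191/2.53 = 75.4.

k ≈ 2.53, θ ≈ 75.4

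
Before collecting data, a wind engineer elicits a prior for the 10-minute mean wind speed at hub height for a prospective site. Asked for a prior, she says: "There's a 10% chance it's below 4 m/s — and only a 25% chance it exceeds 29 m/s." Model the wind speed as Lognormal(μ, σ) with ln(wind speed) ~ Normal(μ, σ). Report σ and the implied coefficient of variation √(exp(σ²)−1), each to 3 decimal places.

If T ~ Lognormal(μ,σ) then ln T ~ Normal(μ,σ), so the p-quantile of ln T is μ + z_p·σ.
ln(4) = 1.386 and ln(29) = 3.367; z_{0.1} = -1.282, z_{0.75} = 0.6745.
σ = (3.367 − 1.386)/(0.6745 − (-1.282)) = 1.013.
μ = 1.386 − (-1.282)·1.013 = 2.684.
CV = √(exp(σ²)−1) = √(exp(1.0257)−1) = 1.338.

σ ≈ 1.013, CV ≈ 1.338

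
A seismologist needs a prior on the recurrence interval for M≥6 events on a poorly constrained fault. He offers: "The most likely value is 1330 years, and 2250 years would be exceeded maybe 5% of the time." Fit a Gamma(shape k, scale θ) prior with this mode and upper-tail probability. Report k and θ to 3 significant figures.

k ≈ 11.1, θ ≈ 132

Gamma(k,θ) with k>1 has mode (k−1)θ, so θ = 1330/(k−1).
Need P(X < 2250) = 0.95 with θ tied to k this way. Start at k = 2, θ = 1330: P(X<2250) ≈ 0.504.
Too low — raise k to concentrate. Iterating converges to k ≈ 11.1.
Then θ = 1330/(11.1−1) ≈ 132.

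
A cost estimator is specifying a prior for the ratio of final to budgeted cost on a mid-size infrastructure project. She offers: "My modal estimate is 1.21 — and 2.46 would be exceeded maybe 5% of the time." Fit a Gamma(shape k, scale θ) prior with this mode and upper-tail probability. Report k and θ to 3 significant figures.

Gamma(k,θ) with k>1 has mode (k−1)θ, so θ = 1.21/(k−1).
Need P(X < 2.46) = 0.95 with θ tied to k this way. Start at k = 2, θ = 1.21: P(X<2.46) ≈ 0.603.
Too low — raise k to concentrate. Iterating converges to k ≈ 6.5.
Then θ = 1.21/(6.5−1) ≈ 0.22.

k ≈ 6.5, θ ≈ 0.22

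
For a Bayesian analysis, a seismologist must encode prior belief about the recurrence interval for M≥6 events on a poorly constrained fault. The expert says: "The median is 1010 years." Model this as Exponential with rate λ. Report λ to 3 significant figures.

λ ≈ 0.000686

Exponential median = ln 2 / λ, so λ = ln 2 / 1010.0 = 0.000686.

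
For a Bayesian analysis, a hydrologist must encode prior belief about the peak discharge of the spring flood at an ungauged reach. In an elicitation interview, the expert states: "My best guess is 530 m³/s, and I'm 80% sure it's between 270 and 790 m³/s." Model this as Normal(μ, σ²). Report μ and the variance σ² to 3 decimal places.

A symmetric 80% interval runs μ ± z·σ with z = 1.282.
Half-width = 260, so σ = 260/1.282 = 202.8791 and σ² = 41159.920.
μ is the stated best guess, 530.000.

μ = 530.000, σ² = 41159.920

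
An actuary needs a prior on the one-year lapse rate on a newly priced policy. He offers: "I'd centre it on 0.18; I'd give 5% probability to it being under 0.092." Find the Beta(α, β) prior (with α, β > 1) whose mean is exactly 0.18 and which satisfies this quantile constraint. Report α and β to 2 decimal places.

α ≈ 7.37, β ≈ 33.56

With mean 0.18 fixed, write α = 0.18s, β = 0.82s where s = α+β.
Need P(θ < 0.092) = 0.05 under Beta(0.18s, 0.82s). Normal approximation: (q−m)/√(m(1−m)/s) ≈ z_{0.05} = -1.64, so s ≈ 0.18·0.82·(-1.64)²/(0.092−0.18)² = 51.6.
At s = 51.6: P(θ<0.092) ≈ 0.031. Adjusting to match 0.05 gives s ≈ 40.92.
So α = 0.18·40.92 ≈ 7.37, β = 0.82·40.92 ≈ 33.56.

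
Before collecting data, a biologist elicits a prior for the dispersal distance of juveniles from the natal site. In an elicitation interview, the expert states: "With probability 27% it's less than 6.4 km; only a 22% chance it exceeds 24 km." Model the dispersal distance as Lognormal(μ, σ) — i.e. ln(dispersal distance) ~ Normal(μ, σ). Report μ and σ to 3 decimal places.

If T ~ Lognormal(μ,σ) then ln T ~ Normal(μ,σ), so the p-quantile of ln T is μ + z_p·σ.
ln(6.4) = 1.856 and ln(24) = 3.178; z_{0.27} = -0.6128, z_{0.78} = 0.7722.
σ = (3.178 − 1.856)/(0.7722 − (-0.6128)) = 0.954.
μ = 1.856 − (-0.6128)·0.954 = 2.441.

μ ≈ 2.441, σ ≈ 0.954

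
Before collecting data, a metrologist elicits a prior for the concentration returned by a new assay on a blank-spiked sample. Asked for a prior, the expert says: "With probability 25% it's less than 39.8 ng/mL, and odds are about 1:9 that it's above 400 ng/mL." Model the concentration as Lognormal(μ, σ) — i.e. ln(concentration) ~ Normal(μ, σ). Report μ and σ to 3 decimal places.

μ ≈ 4.480, σ ≈ 1.180

If T ~ Lognormal(μ,σ) then ln T ~ Normal(μ,σ), so the p-quantile of ln T is μ + z_p·σ.
ln(39.8) = 3.684 and ln(400) = 5.991; z_{0.25} = -0.6745, z_{0.9} = 1.282.
σ = (5.991 − 3.684)/(1.282 − (-0.6745)) = 1.180.
μ = 3.684 − (-0.6745)·1.180 = 4.480.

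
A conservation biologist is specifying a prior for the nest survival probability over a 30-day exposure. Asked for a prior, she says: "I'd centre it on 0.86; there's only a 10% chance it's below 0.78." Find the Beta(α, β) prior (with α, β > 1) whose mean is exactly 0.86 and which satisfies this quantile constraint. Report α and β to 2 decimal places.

α ≈ 28.64, β ≈ 4.66

With mean 0.86 fixed, write α = 0.86s, β = 0.14s where s = α+β.
Need P(θ < 0.78) = 0.1 under Beta(0.86s, 0.14s). Normal approximation: (q−m)/√(m(1−m)/s) ≈ z_{0.1} = -1.28, so s ≈ 0.86·0.14·(-1.28)²/(0.78−0.86)² = 30.9.
At s = 30.9: P(θ<0.78) ≈ 0.107. Adjusting to match 0.1 gives s ≈ 33.30.
So α = 0.86·33.30 ≈ 28.64, β = 0.14·33.30 ≈ 4.66.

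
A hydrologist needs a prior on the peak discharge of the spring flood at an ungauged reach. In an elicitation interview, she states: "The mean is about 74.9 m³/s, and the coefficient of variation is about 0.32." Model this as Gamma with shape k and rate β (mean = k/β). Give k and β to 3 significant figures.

k ≈ 9.77, β ≈ 0.13

For Gamma(k, rate β): mean = k/β, variance = k/β², so CV = 1/√k.
CV = 0.32, hence k = 1/CV² = 9.77.
Then β = k/mean = 9.77/74.9 = 0.13.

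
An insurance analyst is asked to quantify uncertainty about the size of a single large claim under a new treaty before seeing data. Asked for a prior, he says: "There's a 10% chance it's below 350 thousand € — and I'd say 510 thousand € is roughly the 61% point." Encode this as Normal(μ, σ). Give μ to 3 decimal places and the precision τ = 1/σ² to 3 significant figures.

μ = 481.368, τ = 9.52e-05

The p-quantile of Normal(μ,σ) is μ + z_p·σ, with z_{0.1} = -1.282 and z_{0.61} = 0.2793.
Eliminate σ: μ = (z₂·x₁ − z₁·x₂)/(z₂ − z₁) = (0.2793·350 − (-1.282)·510)/1.561 = 481.368.
Then σ = (x₂ − x₁)/(z₂ − z₁) = (510 − 350)/1.561 = 102.507.
Precision τ = 1/σ² = 1/102.5² = 9.52e-05.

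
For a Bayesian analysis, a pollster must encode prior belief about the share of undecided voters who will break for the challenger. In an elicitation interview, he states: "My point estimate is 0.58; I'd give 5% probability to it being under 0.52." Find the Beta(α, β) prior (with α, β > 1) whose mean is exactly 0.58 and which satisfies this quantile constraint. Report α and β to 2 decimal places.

With mean 0.58 fixed, write α = 0.58s, β = 0.42s where s = α+β.
Need P(θ < 0.52) = 0.05 under Beta(0.58s, 0.42s). Normal approximation: (q−m)/√(m(1−m)/s) ≈ z_{0.05} = -1.64, so s ≈ 0.58·0.42·(-1.64)²/(0.52−0.58)² = 183.1.
At s = 183.1: P(θ<0.52) ≈ 0.051. Adjusting to match 0.05 gives s ≈ 185.24.
So α = 0.58·185.24 ≈ 107.44, β = 0.42·185.24 ≈ 77.80.

α ≈ 107.44, β ≈ 77.80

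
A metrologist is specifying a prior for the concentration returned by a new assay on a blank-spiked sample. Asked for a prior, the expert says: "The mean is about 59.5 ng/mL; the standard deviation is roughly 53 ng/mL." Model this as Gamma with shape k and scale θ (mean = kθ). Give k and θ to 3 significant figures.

k ≈ 1.26, θ ≈ 47.2

For Gamma(k, scale θ): mean = kθ, variance = kθ², so CV = 1/√k.
CV = SD/mean = 53/59.5 = 0.8908, hence k = 1/CV² = 1.26.
Then θ = mean/k = 59.5/1.26 = 47.2.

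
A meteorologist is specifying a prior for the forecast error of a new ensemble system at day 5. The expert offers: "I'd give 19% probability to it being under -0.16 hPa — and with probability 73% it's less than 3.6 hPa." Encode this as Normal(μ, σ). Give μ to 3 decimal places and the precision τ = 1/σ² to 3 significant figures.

μ = 2.054, τ = 0.157

The p-quantile of Normal(μ,σ) is μ + z_p·σ, with z_{0.19} = -0.8779 and z_{0.73} = 0.6128.
Eliminate σ: μ = (z₂·x₁ − z₁·x₂)/(z₂ − z₁) = (0.6128·-0.16 − (-0.8779)·3.6)/1.491 = 2.054.
Then σ = (x₂ − x₁)/(z₂ − z₁) = (3.6 − -0.16)/1.491 = 2.522.
Precision τ = 1/σ² = 1/2.522² = 0.157.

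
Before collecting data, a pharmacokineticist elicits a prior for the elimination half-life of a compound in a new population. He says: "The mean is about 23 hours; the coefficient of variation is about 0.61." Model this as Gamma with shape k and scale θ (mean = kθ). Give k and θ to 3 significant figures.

k ≈ 2.69, θ ≈ 8.56

For Gamma(k, scale θ): mean = kθ, variance = kθ², so CV = 1/√k.
CV = 0.61, hence k = 1/CV² = 2.69.
Then θ = mean/k = 23/2.69 = 8.56.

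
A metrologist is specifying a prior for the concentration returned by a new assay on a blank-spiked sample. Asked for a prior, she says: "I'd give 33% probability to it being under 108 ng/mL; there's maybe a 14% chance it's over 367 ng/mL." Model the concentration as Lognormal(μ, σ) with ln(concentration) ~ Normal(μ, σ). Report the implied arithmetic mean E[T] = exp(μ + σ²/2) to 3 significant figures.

E[T] ≈ 213 ng/mL

If T ~ Lognormal(μ,σ) then ln T ~ Normal(μ,σ), so the p-quantile of ln T is μ + z_p·σ.
ln(108) = 4.682 and ln(367) = 5.905; z_{0.33} = -0.4399, z_{0.86} = 1.08.
σ = (5.905 − 4.682)/(1.08 − (-0.4399)) = 0.805.
μ = 4.682 − (-0.4399)·0.805 = 5.036.
E[T] = exp(μ + σ²/2) = exp(5.036 + 0.3237) = 213 ng/mL.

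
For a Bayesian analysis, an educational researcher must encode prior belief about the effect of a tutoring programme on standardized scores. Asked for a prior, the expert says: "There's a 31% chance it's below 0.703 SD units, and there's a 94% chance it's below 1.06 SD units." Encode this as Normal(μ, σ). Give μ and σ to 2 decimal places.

μ = 0.79, σ = 0.17

The p-quantile of Normal(μ,σ) is μ + z_p·σ, with z_{0.31} = -0.4959 and z_{0.94} = 1.555.
Eliminate σ: μ = (z₂·x₁ − z₁·x₂)/(z₂ − z₁) = (1.555·0.703 − (-0.4959)·1.06)/2.051 = 0.79.
Then σ = (x₂ − x₁)/(z₂ − z₁) = (1.06 − 0.703)/2.051 = 0.17.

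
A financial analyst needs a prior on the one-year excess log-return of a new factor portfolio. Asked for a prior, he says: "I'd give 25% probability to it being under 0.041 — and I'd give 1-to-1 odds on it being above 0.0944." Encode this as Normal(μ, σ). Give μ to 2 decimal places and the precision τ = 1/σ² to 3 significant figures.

The p-quantile of Normal(μ,σ) is μ + z_p·σ, with z_{0.25} = -0.6745 and z_{0.5} = 0.
Eliminate σ: μ = (z₂·x₁ − z₁·x₂)/(z₂ − z₁) = (0·0.041 − (-0.6745)·0.0944)/0.6745 = 0.09.
Then σ = (x₂ − x₁)/(z₂ − z₁) = (0.0944 − 0.041)/0.6745 = 0.08.
Precision τ = 1/σ² = 1/0.07917² = 160.

μ = 0.09, τ = 160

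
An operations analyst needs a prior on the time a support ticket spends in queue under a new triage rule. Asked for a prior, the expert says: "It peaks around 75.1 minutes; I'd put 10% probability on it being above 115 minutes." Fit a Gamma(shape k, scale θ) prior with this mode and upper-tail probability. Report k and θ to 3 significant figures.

Gamma(k,θ) with k>1 has mode (k−1)θ, so θ = 75.1/(k−1).
Need P(X < 115) = 0.9 with θ tied to k this way. Start at k = 2, θ = 75.1: P(X<115) ≈ 0.453.
Too low — raise k to concentrate. Iterating converges to k ≈ 11.3.
Then θ = 75.1/(11.3−1) ≈ 7.31.

k ≈ 11.3, θ ≈ 7.31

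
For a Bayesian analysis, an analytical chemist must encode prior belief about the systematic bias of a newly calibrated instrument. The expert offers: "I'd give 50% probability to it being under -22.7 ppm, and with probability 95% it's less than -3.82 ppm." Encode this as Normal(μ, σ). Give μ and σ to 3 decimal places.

μ = -22.700, σ = 11.478

For Normal(μ,σ), the p-quantile is μ + z_p·σ. Here z_{0.5} = 0, z_{0.95} = 1.645.
So -22.7 = μ + 0σ and -3.82 = μ + 1.645σ.
Subtracting: σ = (-3.82 − -22.7)/(1.645 − (0)) = 11.478.
Then μ = -22.7 − (0)·11.478 = -22.700.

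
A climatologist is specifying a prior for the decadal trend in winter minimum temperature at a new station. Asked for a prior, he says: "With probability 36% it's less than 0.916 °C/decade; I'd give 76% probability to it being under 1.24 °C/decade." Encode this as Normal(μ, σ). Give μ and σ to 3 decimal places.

For Normal(μ,σ), the p-quantile is μ + z_p·σ. Here z_{0.36} = -0.3585, z_{0.76} = 0.7063.
So 0.916 = μ − 0.3585σ and 1.24 = μ + 0.7063σ.
Subtracting: σ = (1.24 − 0.916)/(0.7063 − (-0.3585)) = 0.304.
Then μ = 0.916 − (-0.3585)·0.304 = 1.025.

μ = 1.025, σ = 0.304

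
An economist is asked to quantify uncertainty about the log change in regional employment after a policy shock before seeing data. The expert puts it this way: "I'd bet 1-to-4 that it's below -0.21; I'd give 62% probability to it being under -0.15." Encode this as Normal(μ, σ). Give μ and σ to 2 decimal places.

μ = -0.17, σ = 0.05

For Normal(μ,σ), the p-quantile is μ + z_p·σ. Here z_{0.2} = -0.8416, z_{0.62} = 0.3055.
So -0.21 = μ − 0.8416σ and -0.15 = μ + 0.3055σ.
Subtracting: σ = (-0.15 − -0.21)/(0.3055 − (-0.8416)) = 0.05.
Then μ = -0.21 − (-0.8416)·0.05 = -0.17.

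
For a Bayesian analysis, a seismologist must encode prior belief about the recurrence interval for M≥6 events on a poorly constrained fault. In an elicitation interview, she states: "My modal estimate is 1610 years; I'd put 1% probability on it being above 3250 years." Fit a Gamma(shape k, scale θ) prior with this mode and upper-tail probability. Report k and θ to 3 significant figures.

k ≈ 10.9, θ ≈ 162

Gamma(k,θ) with k>1 has mode (k−1)θ, so θ = 1610/(k−1).
Need P(X < 3250) = 0.99 with θ tied to k this way. Start at k = 2, θ = 1610: P(X<3250) ≈ 0.599.
Too low — raise k to concentrate. Iterating converges to k ≈ 10.9.
Then θ = 1610/(10.9−1) ≈ 162.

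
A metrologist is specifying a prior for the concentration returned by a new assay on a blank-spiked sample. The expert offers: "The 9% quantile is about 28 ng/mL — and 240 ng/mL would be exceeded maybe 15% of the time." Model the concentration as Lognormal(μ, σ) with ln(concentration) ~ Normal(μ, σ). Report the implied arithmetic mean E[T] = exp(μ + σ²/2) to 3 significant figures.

E[T] ≈ 142 ng/mL

If T ~ Lognormal(μ,σ) then ln T ~ Normal(μ,σ), so the p-quantile of ln T is μ + z_p·σ.
ln(28) = 3.332 and ln(240) = 5.481; z_{0.09} = -1.341, z_{0.85} = 1.036.
σ = (5.481 − 3.332)/(1.036 − (-1.341)) = 0.904.
μ = 3.332 − (-1.341)·0.904 = 4.544.
E[T] = exp(μ + σ²/2) = exp(4.544 + 0.4084) = 142 ng/mL.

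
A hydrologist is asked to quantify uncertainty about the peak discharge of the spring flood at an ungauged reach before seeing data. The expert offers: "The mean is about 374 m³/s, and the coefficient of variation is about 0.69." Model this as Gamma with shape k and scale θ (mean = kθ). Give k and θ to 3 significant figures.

k ≈ 2.1, θ ≈ 178

For Gamma(k, scale θ): mean = kθ, variance = kθ², so CV = 1/√k.
CV = 0.69, hence k = 1/CV² = 2.1.
Then θ = mean/k = 374/2.1 = 178.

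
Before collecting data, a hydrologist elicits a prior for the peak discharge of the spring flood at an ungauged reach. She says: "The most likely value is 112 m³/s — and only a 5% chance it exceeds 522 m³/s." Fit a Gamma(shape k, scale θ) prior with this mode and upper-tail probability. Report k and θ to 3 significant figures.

k ≈ 2.03, θ ≈ 109

Gamma(k,θ) with k>1 has mode (k−1)θ, so θ = 112/(k−1).
Need P(X < 522) = 0.95 with θ tied to k this way. Start at k = 2, θ = 112: P(X<522) ≈ 0.946.
Too low — raise k to concentrate. Iterating converges to k ≈ 2.03.
Then θ = 112/(2.03−1) ≈ 109.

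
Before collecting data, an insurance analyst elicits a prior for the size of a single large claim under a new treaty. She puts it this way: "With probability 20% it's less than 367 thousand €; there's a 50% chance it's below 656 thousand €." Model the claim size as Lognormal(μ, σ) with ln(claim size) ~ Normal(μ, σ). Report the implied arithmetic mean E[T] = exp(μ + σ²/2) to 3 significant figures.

If T ~ Lognormal(μ,σ) then ln T ~ Normal(μ,σ), so the p-quantile of ln T is μ + z_p·σ.
ln(367) = 5.905 and ln(656) = 6.486; z_{0.2} = -0.8416, z_{0.5} = 0.
σ = (6.486 − 5.905)/(0 − (-0.8416)) = 0.690.
μ = 5.905 − (-0.8416)·0.690 = 6.486.
E[T] = exp(μ + σ²/2) = exp(6.486 + 0.2381) = 832 thousand €.

E[T] ≈ 832 thousand €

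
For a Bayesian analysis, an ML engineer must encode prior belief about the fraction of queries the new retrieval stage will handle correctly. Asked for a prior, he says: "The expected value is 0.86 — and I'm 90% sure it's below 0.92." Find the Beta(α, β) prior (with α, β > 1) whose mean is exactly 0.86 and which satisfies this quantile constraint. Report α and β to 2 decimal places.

α ≈ 40.98, β ≈ 6.67

With mean 0.86 fixed, write α = 0.86s, β = 0.14s where s = α+β.
Need P(θ < 0.92) = 0.9 under Beta(0.86s, 0.14s). Normal approximation: (q−m)/√(m(1−m)/s) ≈ z_{0.9} = 1.28, so s ≈ 0.86·0.14·(1.28)²/(0.92−0.86)² = 54.9.
At s = 54.9: P(θ<0.92) ≈ 0.918. Adjusting to match 0.9 gives s ≈ 47.65.
So α = 0.86·47.65 ≈ 40.98, β = 0.14·47.65 ≈ 6.67.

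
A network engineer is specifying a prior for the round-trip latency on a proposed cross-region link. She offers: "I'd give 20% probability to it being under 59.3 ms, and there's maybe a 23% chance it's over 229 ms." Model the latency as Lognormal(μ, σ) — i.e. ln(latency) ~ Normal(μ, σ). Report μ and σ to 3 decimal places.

If T ~ Lognormal(μ,σ) then ln T ~ Normal(μ,σ), so the p-quantile of ln T is μ + z_p·σ.
ln(59.3) = 4.083 and ln(229) = 5.434; z_{0.2} = -0.8416, z_{0.77} = 0.7388.
σ = (5.434 − 4.083)/(0.7388 − (-0.8416)) = 0.855.
μ = 4.083 − (-0.8416)·0.855 = 4.802.

μ ≈ 4.802, σ ≈ 0.855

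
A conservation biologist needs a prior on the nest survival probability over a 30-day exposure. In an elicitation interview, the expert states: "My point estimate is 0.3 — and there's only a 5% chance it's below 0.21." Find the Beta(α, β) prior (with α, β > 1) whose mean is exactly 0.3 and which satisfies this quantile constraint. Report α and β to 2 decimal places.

α ≈ 19.14, β ≈ 44.67

With mean 0.3 fixed, write α = 0.3s, β = 0.7s where s = α+β.
Need P(θ < 0.21) = 0.05 under Beta(0.3s, 0.7s). Normal approximation: (q−m)/√(m(1−m)/s) ≈ z_{0.05} = -1.64, so s ≈ 0.3·0.7·(-1.64)²/(0.21−0.3)² = 70.1.
At s = 70.1: P(θ<0.21) ≈ 0.042. Adjusting to match 0.05 gives s ≈ 63.82.
So α = 0.3·63.82 ≈ 19.14, β = 0.7·63.82 ≈ 44.67.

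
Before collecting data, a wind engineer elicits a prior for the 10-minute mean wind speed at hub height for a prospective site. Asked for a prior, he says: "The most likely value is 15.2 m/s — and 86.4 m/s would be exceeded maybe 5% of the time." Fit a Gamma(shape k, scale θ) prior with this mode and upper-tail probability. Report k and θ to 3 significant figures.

Gamma(k,θ) with k>1 has mode (k−1)θ, so θ = 15.2/(k−1).
Need P(X < 86.4) = 0.95 with θ tied to k this way. Start at k = 2, θ = 15.2: P(X<86.4) ≈ 0.977.
Too high — lower k to spread out. Iterating converges to k ≈ 1.77.
Then θ = 15.2/(1.77−1) ≈ 19.8.

k ≈ 1.77, θ ≈ 19.8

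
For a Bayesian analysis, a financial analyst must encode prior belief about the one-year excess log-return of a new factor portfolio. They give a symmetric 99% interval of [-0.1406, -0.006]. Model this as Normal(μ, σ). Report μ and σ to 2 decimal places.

A symmetric 99% interval runs μ ± z·σ with z = 2.576.
Half-width = 0.0673, so σ = 0.0673/2.576 = 0.03.
μ is the interval midpoint, -0.07.

μ = -0.07, σ = 0.03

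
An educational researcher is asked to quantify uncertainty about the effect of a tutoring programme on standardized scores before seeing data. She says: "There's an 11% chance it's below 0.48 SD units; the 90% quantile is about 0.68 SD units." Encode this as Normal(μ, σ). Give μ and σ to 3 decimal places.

μ = 0.578, σ = 0.080

For Normal(μ,σ), the p-quantile is μ + z_p·σ. Here z_{0.11} = -1.227, z_{0.9} = 1.282.
So 0.48 = μ − 1.227σ and 0.68 = μ + 1.282σ.
Subtracting: σ = (0.68 − 0.48)/(1.282 − (-1.227)) = 0.080.
Then μ = 0.48 − (-1.227)·0.080 = 0.578.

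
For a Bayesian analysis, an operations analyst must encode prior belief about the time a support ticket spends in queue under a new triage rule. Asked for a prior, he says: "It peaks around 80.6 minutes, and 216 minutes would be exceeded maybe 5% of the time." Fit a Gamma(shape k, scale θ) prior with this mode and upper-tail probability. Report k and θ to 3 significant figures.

k ≈ 3.77, θ ≈ 29.1

Gamma(k,θ) with k>1 has mode (k−1)θ, so θ = 80.6/(k−1).
Need P(X < 216) = 0.95 with θ tied to k this way. Start at k = 2, θ = 80.6: P(X<216) ≈ 0.748.
Too low — raise k to concentrate. Iterating converges to k ≈ 3.77.
Then θ = 80.6/(3.77−1) ≈ 29.1.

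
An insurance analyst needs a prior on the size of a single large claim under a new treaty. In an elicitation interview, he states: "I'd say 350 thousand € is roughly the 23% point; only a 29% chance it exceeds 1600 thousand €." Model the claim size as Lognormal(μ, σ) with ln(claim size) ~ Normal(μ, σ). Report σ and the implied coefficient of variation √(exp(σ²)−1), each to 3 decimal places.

If T ~ Lognormal(μ,σ) then ln T ~ Normal(μ,σ), so the p-quantile of ln T is μ + z_p·σ.
ln(350) = 5.858 and ln(1600) = 7.378; z_{0.23} = -0.7388, z_{0.71} = 0.5534.
σ = (7.378 − 5.858)/(0.5534 − (-0.7388)) = 1.176.
μ = 5.858 − (-0.7388)·1.176 = 6.727.
CV = √(exp(σ²)−1) = √(exp(1.3833)−1) = 1.729.

σ ≈ 1.176, CV ≈ 1.729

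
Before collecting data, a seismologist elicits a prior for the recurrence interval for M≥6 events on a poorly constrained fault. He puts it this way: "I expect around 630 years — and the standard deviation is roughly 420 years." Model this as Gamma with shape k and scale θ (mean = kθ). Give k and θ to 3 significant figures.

For Gamma(k, scale θ): mean = kθ, variance = kθ², so CV = 1/√k.
CV = SD/mean = 420/630 = 0.6667, hence k = 1/CV² = 2.25.
Then θ = mean/k = 630/2.25 = 280.

k ≈ 2.25, θ ≈ 280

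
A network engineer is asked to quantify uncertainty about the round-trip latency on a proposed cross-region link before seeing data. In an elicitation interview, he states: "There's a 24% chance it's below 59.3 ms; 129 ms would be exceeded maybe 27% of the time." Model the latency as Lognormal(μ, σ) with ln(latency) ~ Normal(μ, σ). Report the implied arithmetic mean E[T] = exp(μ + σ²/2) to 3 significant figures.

If T ~ Lognormal(μ,σ) then ln T ~ Normal(μ,σ), so the p-quantile of ln T is μ + z_p·σ.
ln(59.3) = 4.083 and ln(129) = 4.86; z_{0.24} = -0.7063, z_{0.73} = 0.6128.
σ = (4.86 − 4.083)/(0.6128 − (-0.7063)) = 0.589.
μ = 4.083 − (-0.7063)·0.589 = 4.499.
E[T] = exp(μ + σ²/2) = exp(4.499 + 0.1736) = 107 ms.

E[T] ≈ 107 ms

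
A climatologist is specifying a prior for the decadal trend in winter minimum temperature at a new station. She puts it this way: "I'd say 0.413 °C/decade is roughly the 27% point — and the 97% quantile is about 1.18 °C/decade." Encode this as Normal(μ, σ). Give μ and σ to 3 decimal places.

For Normal(μ,σ), the p-quantile is μ + z_p·σ. Here z_{0.27} = -0.6128, z_{0.97} = 1.881.
So 0.413 = μ − 0.6128σ and 1.18 = μ + 1.881σ.
Subtracting: σ = (1.18 − 0.413)/(1.881 − (-0.6128)) = 0.308.
Then μ = 0.413 − (-0.6128)·0.308 = 0.601.

μ = 0.601, σ = 0.308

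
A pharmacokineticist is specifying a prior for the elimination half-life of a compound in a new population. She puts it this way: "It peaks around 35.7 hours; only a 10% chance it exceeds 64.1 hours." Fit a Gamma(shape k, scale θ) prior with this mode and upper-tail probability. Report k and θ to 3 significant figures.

Gamma(k,θ) with k>1 has mode (k−1)θ, so θ = 35.7/(k−1).
Need P(X < 64.1) = 0.9 with θ tied to k this way. Start at k = 2, θ = 35.7: P(X<64.1) ≈ 0.536.
Too low — raise k to concentrate. Iterating converges to k ≈ 6.56.
Then θ = 35.7/(6.56−1) ≈ 6.42.

k ≈ 6.56, θ ≈ 6.42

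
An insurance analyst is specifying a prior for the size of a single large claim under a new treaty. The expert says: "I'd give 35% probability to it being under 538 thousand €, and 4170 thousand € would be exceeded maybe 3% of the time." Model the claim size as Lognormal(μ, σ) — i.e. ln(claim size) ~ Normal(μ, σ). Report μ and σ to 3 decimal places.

μ ≈ 6.636, σ ≈ 0.904

If T ~ Lognormal(μ,σ) then ln T ~ Normal(μ,σ), so the p-quantile of ln T is μ + z_p·σ.
ln(538) = 6.288 and ln(4170) = 8.336; z_{0.35} = -0.3853, z_{0.97} = 1.881.
σ = (8.336 − 6.288)/(1.881 − (-0.3853)) = 0.904.
μ = 6.288 − (-0.3853)·0.904 = 6.636.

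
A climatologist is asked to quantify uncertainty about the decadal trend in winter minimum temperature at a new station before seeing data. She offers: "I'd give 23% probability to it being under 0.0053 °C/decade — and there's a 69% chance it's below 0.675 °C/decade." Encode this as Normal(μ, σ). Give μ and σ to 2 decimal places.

For Normal(μ,σ), the p-quantile is μ + z_p·σ. Here z_{0.23} = -0.7388, z_{0.69} = 0.4959.
So 0.0053 = μ − 0.7388σ and 0.675 = μ + 0.4959σ.
Subtracting: σ = (0.675 − 0.0053)/(0.4959 − (-0.7388)) = 0.54.
Then μ = 0.0053 − (-0.7388)·0.54 = 0.41.

μ = 0.41, σ = 0.54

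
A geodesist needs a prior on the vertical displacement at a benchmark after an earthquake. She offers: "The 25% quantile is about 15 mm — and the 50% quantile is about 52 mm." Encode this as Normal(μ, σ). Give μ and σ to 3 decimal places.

μ = 52.000, σ = 54.856

The p-quantile of Normal(μ,σ) is μ + z_p·σ, with z_{0.25} = -0.6745 and z_{0.5} = 0.
Eliminate σ: μ = (z₂·x₁ − z₁·x₂)/(z₂ − z₁) = (0·15 − (-0.6745)·52)/0.6745 = 52.000.
Then σ = (x₂ − x₁)/(z₂ − z₁) = (52 − 15)/0.6745 = 54.856.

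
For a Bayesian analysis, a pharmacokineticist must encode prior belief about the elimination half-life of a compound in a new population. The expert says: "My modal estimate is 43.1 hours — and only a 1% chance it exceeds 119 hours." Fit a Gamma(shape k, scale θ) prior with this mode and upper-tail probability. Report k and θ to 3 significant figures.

Gamma(k,θ) with k>1 has mode (k−1)θ, so θ = 43.1/(k−1).
Need P(X < 119) = 0.99 with θ tied to k this way. Start at k = 2, θ = 43.1: P(X<119) ≈ 0.762.
Too low — raise k to concentrate. Iterating converges to k ≈ 5.45.
Then θ = 43.1/(5.45−1) ≈ 9.68.

k ≈ 5.45, θ ≈ 9.68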